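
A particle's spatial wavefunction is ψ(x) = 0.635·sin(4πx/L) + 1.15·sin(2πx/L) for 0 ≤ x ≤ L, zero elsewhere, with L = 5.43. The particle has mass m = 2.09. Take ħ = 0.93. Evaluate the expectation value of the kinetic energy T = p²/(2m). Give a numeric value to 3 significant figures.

0.471

T = −(ħ²/2m) d²/dx², so ⟨T⟩ = −(ħ²/2m) ∫ ψ*·ψ'' dx / ∫|ψ|² dx; with m = 2.09.
d²/dx² sin(jπx/L) = −(jπ/L)²·sin(jπx/L); on 0 ≤ x ≤ L, ∫sin²(jπx/L) dx = L/2 and ∫sin(jπx/L)·sin(lπx/L) dx = 0 for j ≠ l, so only diagonal terms survive in ∫|ψ|² and ∫ψ·ψ″; ∫ψ·ψ′ dx = [ψ²/2] between the walls = 0.
State is unnormalized: ∫|ψ|² dx = 4.6853, and ∫ψ*·(−ħ²/2m · ψ'') dx = 2.2079, so ⟨T⟩ = 2.2079 / 4.6853.
⟨T⟩ = 0.47124.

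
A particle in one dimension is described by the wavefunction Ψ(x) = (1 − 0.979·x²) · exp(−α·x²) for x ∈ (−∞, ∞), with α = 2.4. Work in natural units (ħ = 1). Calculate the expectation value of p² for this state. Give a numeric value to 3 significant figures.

p² Ψ = −ħ² d²Ψ/dx²; ⟨p²⟩ = −ħ² ∫ Ψ*·Ψ'' dx / ∫|Ψ|² dx.
Expand each integrand as polynomial × e^(−2αx²) and use ∫x^(2j)·e^(−2αx²) dx = (2j−1)!!/(4α)^j · √(π/(2α)), odd powers → 0; here √(π/(2α)) = 0.80901. Differentiate with the product rule, d/dx e^(−αx²) = −2αx·e^(−αx²).
State is unnormalized: ∫|Ψ|² dx = 0.66925, and ∫Ψ*·(−ħ² Ψ'') dx = 2.4790, so ⟨p²⟩ = 2.4790 / 0.66925.
⟨p²⟩ = 3.7041.

3.70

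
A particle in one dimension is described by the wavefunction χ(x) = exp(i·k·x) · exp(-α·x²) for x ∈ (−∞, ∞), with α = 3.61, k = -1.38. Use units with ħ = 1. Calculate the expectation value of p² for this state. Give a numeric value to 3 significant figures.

5.51

p² χ = −ħ² d²χ/dx²; ⟨p²⟩ = −ħ² ∫ χ*·χ'' dx / ∫|χ|² dx.
Gaussian moments: ∫x^(2j)·e^(−2αx²) dx = (2j−1)!!/(4α)^j · √(π/(2α)), odd powers integrate to 0; here √(π/(2α)) = 0.65964. Derivatives: χ′ = (ik − 2αx)·χ, χ″ = ((ik − 2αx)² − 2α)·χ; the odd-in-x pieces drop out.
State is unnormalized: ∫|χ|² dx = 0.65964, and ∫χ*·(−ħ² χ'') dx = 3.6375, so ⟨p²⟩ = 3.6375 / 0.65964.
⟨p²⟩ = 5.5144.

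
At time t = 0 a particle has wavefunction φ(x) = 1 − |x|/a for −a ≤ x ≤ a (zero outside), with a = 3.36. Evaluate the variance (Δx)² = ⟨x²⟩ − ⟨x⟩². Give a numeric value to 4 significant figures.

1.129

Compute ⟨x⟩ and ⟨x²⟩ separately, then (Δx)² = ⟨x²⟩ − ⟨x⟩².
φ is even, so ∫ over [−a, a] = 2∫₀ᵃ with φ = 1 − x/a there: ∫₀ᵃ (1 − x/a)² dx = a/3, ∫₀ᵃ x²(1 − x/a)² dx = a³/30, ∫₀ᵃ x⁴(1 − x/a)² dx = a⁵/105.
Normalization: ∫|φ|² dx = 2.2400.
⟨x⟩ = 0.0000 and ⟨x²⟩ = 1.1290.
(Δx)² = 1.1290 − (0.0000)² = 1.1290.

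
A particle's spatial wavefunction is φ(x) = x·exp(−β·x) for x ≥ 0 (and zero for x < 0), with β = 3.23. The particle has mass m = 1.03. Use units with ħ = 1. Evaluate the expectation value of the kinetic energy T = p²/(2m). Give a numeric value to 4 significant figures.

T = −(ħ²/2m) d²/dx², so ⟨T⟩ = −(ħ²/2m) ∫ φ*·φ'' dx / ∫|φ|² dx; with m = 1.03.
Differentiate x·exp(−β·x) with the product rule; every integrand then reduces to terms xʲ·e^(−2βx) on [0, ∞), with ∫₀^∞ xʲ·e^(−2βx) dx = j!/(2β)^(j+1).
State is unnormalized: ∫|φ|² dx = 0.0074188, and ∫φ*·(−ħ²/2m · φ'') dx = 0.037573, so ⟨T⟩ = 0.037573 / 0.0074188.
⟨T⟩ = 5.0645.

5.065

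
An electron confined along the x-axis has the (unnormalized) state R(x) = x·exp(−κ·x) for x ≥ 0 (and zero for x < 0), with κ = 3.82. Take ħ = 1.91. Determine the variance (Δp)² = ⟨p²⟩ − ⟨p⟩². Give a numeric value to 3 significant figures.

Compute ⟨p⟩ and ⟨p²⟩ separately; (Δp)² = ⟨p²⟩ − ⟨p⟩².
Differentiate x·exp(−κ·x) with the product rule; every integrand then reduces to terms xʲ·e^(−2κx) on [0, ∞), with ∫₀^∞ xʲ·e^(−2κx) dx = j!/(2κ)^(j+1).
Normalization: ∫|R|² dx = 0.0044849.
⟨p⟩ = 0.0000 and ⟨p²⟩ = 53.235.
(Δp)² = 53.235 − (0.0000)² = 53.235.

53.2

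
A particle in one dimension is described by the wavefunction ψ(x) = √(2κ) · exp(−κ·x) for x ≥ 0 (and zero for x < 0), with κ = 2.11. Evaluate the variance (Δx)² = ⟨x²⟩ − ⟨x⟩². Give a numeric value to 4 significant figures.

Compute ⟨x⟩ and ⟨x²⟩ separately, then (Δx)² = ⟨x²⟩ − ⟨x⟩².
Every integrand reduces to terms xʲ·e^(−2κx) on [0, ∞); use ∫₀^∞ xʲ·e^(−2κx) dx = j!/(2κ)^(j+1).
⟨x⟩ = 0.23697 and ⟨x²⟩ = 0.11231.
(Δx)² = 0.11231 − (0.23697)² = 0.056153.

0.05615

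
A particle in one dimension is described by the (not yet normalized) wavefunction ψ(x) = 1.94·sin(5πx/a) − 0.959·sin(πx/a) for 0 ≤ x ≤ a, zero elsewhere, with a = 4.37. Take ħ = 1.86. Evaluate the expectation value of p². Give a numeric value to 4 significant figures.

36.27

p² ψ = −ħ² d²ψ/dx²; ⟨p²⟩ = −ħ² ∫ ψ*·ψ'' dx / ∫|ψ|² dx.
d²/dx² sin(jπx/a) = −(jπ/a)²·sin(jπx/a); on 0 ≤ x ≤ a, ∫sin²(jπx/a) dx = a/2 and ∫sin(jπx/a)·sin(lπx/a) dx = 0 for j ≠ l, so only diagonal terms survive in ∫|ψ|² and ∫ψ·ψ″; ∫ψ·ψ′ dx = [ψ²/2] between the walls = 0.
State is unnormalized: ∫|ψ|² dx = 10.233, and ∫ψ*·(−ħ² ψ'') dx = 371.18, so ⟨p²⟩ = 371.18 / 10.233.
⟨p²⟩ = 36.273.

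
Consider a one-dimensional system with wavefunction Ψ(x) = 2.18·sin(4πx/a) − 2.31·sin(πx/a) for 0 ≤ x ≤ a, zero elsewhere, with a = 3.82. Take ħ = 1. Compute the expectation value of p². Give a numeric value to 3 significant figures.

5.46

p² Ψ = −ħ² d²Ψ/dx²; ⟨p²⟩ = −ħ² ∫ Ψ*·Ψ'' dx / ∫|Ψ|² dx.
d²/dx² sin(jπx/a) = −(jπ/a)²·sin(jπx/a); on 0 ≤ x ≤ a, ∫sin²(jπx/a) dx = a/2 and ∫sin(jπx/a)·sin(lπx/a) dx = 0 for j ≠ l, so only diagonal terms survive in ∫|Ψ|² and ∫Ψ·Ψ″; ∫Ψ·Ψ′ dx = [Ψ²/2] between the walls = 0.
State is unnormalized: ∫|Ψ|² dx = 19.269, and ∫Ψ*·(−ħ² Ψ'') dx = 105.12, so ⟨p²⟩ = 105.12 / 19.269.
⟨p²⟩ = 5.4555.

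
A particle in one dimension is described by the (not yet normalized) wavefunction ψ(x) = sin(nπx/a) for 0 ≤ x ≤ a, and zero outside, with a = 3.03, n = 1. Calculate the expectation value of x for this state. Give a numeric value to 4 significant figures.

1.515

⟨x⟩ = ∫ x·|ψ|² dx / ∫|ψ|² dx (integrals over the domain).
With sin²θ = (1 − cos2θ)/2 on 0 ≤ x ≤ a: ∫sin²(nπx/a) dx = a/2, ∫x·sin²(nπx/a) dx = a²/4, ∫x²·sin²(nπx/a) dx = a³·(1/6 − 1/(4n²π²)); higher powers xᵏ the same way, integrating xᵏ·cos(2nπx/a) by parts.
State is unnormalized: ∫|ψ|² dx = 1.5150, and ∫ψ*·x·ψ dx = 2.2952, so ⟨x⟩ = 2.2952 / 1.5150.
⟨x⟩ = 1.5150.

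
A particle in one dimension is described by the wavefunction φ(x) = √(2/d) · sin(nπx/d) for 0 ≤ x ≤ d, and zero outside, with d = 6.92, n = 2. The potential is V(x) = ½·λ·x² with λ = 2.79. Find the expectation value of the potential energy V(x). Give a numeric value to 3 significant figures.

21.4

⟨V⟩ = ∫ V(x)·|φ|² dx.
With sin²θ = (1 − cos2θ)/2 on 0 ≤ x ≤ d: ∫sin²(nπx/d) dx = d/2, ∫x·sin²(nπx/d) dx = d²/4, ∫x²·sin²(nπx/d) dx = d³·(1/6 − 1/(4n²π²)); higher powers xᵏ the same way, integrating xᵏ·cos(2nπx/d) by parts.
⟨V⟩ = 21.421.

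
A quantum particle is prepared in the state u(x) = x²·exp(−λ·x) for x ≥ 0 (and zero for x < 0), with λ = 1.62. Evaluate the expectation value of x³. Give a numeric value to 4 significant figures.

6.174

⟨x³⟩ = ∫ x³·|u|² dx / ∫|u|² dx (integrals over the domain).
Every integrand reduces to terms xʲ·e^(−2λx) on [0, ∞); use ∫₀^∞ xʲ·e^(−2λx) dx = j!/(2λ)^(j+1).
State is unnormalized: ∫|u|² dx = 0.067218, and ∫u*·x³·u dx = 0.41502, so ⟨x³⟩ = 0.41502 / 0.067218.
⟨x³⟩ = 6.1743.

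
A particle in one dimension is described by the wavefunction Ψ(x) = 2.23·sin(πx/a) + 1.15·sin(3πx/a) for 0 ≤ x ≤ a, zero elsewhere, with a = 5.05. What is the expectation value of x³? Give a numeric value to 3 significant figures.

⟨x³⟩ = ∫ x³·|Ψ|² dx / ∫|Ψ|² dx (integrals over the domain).
On 0 ≤ x ≤ a (j ≠ l): ∫sin²(jπx/a) dx = a/2, ∫sin(jπx/a)·sin(lπx/a) dx = 0; diagonal moments ∫x·sin²(jπx/a) dx = a²/4, ∫x²·sin²(jπx/a) dx = a³·(1/6 − 1/(4j²π²)); cross terms ∫x·sin(jπx/a)·sin(lπx/a) dx = 0 for j + l even and −4jla²/(π²(j² − l²)²) for j + l odd, ∫x²·sin(jπx/a)·sin(lπx/a) dx = (−1)^(j+l)·4jla³/(π²(j² − l²)²); higher powers the same way via product-to-sum and parts.
State is unnormalized: ∫|Ψ|² dx = 15.896, and ∫Ψ*·x³·Ψ dx = 480.34, so ⟨x³⟩ = 480.34 / 15.896.
⟨x³⟩ = 30.218.

30.2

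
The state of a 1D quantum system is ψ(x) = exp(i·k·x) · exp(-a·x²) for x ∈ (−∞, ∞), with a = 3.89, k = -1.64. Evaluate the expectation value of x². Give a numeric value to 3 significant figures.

0.0643

⟨x²⟩ = ∫ x²·|ψ|² dx / ∫|ψ|² dx (integrals over the domain).
Gaussian moments: ∫x^(2j)·e^(−2ax²) dx = (2j−1)!!/(4a)^j · √(π/(2a)), odd powers integrate to 0; here √(π/(2a)) = 0.63546.
State is unnormalized: ∫|ψ|² dx = 0.63546, and ∫ψ*·x²·ψ dx = 0.040839, so ⟨x²⟩ = 0.040839 / 0.63546.
⟨x²⟩ = 0.064267.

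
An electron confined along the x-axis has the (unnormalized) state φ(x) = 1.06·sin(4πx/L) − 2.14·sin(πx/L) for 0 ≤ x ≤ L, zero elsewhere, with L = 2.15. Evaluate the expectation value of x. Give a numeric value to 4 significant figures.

1.100

⟨x⟩ = ∫ x·|φ|² dx / ∫|φ|² dx (integrals over the domain).
On 0 ≤ x ≤ L (j ≠ l): ∫sin²(jπx/L) dx = L/2, ∫sin(jπx/L)·sin(lπx/L) dx = 0; diagonal moments ∫x·sin²(jπx/L) dx = L²/4, ∫x²·sin²(jπx/L) dx = L³·(1/6 − 1/(4j²π²)); cross terms ∫x·sin(jπx/L)·sin(lπx/L) dx = 0 for j + l even and −4jlL²/(π²(j² − l²)²) for j + l odd, ∫x²·sin(jπx/L)·sin(lπx/L) dx = (−1)^(j+l)·4jlL³/(π²(j² − l²)²); higher powers the same way via product-to-sum and parts.
State is unnormalized: ∫|φ|² dx = 6.1309, and ∫φ*·x·φ dx = 6.7419, so ⟨x⟩ = 6.7419 / 6.1309.
⟨x⟩ = 1.0996.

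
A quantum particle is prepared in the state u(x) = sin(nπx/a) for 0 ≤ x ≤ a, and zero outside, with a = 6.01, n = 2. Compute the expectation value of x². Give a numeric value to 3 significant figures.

11.6

⟨x²⟩ = ∫ x²·|u|² dx / ∫|u|² dx (integrals over the domain).
With sin²θ = (1 − cos2θ)/2 on 0 ≤ x ≤ a: ∫sin²(nπx/a) dx = a/2, ∫x·sin²(nπx/a) dx = a²/4, ∫x²·sin²(nπx/a) dx = a³·(1/6 − 1/(4n²π²)); higher powers xᵏ the same way, integrating xᵏ·cos(2nπx/a) by parts.
State is unnormalized: ∫|u|² dx = 3.0050, and ∫u*·x²·u dx = 34.806, so ⟨x²⟩ = 34.806 / 3.0050.
⟨x²⟩ = 11.583.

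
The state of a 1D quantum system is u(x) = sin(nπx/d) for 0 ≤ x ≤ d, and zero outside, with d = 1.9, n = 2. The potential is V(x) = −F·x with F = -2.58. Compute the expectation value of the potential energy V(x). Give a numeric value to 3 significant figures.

⟨V⟩ = ∫ V(x)·|u|² dx / ∫|u|² dx.
With sin²θ = (1 − cos2θ)/2 on 0 ≤ x ≤ d: ∫sin²(nπx/d) dx = d/2, ∫x·sin²(nπx/d) dx = d²/4, ∫x²·sin²(nπx/d) dx = d³·(1/6 − 1/(4n²π²)); higher powers xᵏ the same way, integrating xᵏ·cos(2nπx/d) by parts.
State is unnormalized: ∫|u|² dx = 0.95000, and ∫u*·V(x)·u dx = 2.3285, so ⟨V⟩ = 2.3285 / 0.95000.
⟨V⟩ = 2.4510.

2.45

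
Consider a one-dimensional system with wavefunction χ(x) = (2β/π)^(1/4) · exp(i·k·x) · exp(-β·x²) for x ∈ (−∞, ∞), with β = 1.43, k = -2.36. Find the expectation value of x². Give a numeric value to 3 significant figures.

⟨x²⟩ = ∫ x²·|χ|² dx (integrals over the domain).
Gaussian moments: ∫x^(2j)·e^(−2βx²) dx = (2j−1)!!/(4β)^j · √(π/(2β)), odd powers integrate to 0; here √(π/(2β)) = 1.0481.
⟨x²⟩ = 0.17483.

0.175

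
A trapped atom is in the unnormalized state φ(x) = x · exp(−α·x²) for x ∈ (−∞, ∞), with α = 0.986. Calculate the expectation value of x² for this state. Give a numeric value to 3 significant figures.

0.761

⟨x²⟩ = ∫ x²·|φ|² dx / ∫|φ|² dx (integrals over the domain).
Expand each integrand as polynomial × e^(−2αx²) and use ∫x^(2j)·e^(−2αx²) dx = (2j−1)!!/(4α)^j · √(π/(2α)), odd powers → 0; here √(π/(2α)) = 1.2622.
State is unnormalized: ∫|φ|² dx = 0.32003, and ∫φ*·x²·φ dx = 0.24343, so ⟨x²⟩ = 0.24343 / 0.32003.
⟨x²⟩ = 0.76065.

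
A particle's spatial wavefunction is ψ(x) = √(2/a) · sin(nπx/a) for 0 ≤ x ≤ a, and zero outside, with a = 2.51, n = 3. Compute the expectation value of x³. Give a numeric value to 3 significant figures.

⟨x³⟩ = ∫ x³·|ψ|² dx (integrals over the domain).
With sin²θ = (1 − cos2θ)/2 on 0 ≤ x ≤ a: ∫sin²(nπx/a) dx = a/2, ∫x·sin²(nπx/a) dx = a²/4, ∫x²·sin²(nπx/a) dx = a³·(1/6 − 1/(4n²π²)); higher powers xᵏ the same way, integrating xᵏ·cos(2nπx/a) by parts.
⟨x³⟩ = 3.8198.

3.82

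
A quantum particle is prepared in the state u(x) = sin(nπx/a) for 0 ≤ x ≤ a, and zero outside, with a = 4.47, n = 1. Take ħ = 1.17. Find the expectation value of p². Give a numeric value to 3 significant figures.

p² u = −ħ² d²u/dx²; ⟨p²⟩ = −ħ² ∫ u*·u'' dx / ∫|u|² dx.
d/dx sin(nπx/a) = (nπ/a)·cos(nπx/a) and d²/dx² sin(nπx/a) = −(nπ/a)²·sin(nπx/a); on 0 ≤ x ≤ a, ∫sin²(nπx/a) dx = a/2 and ∫sin(nπx/a)·cos(nπx/a) dx = 0.
State is unnormalized: ∫|u|² dx = 2.2350, and ∫u*·(−ħ² u'') dx = 1.5112, so ⟨p²⟩ = 1.5112 / 2.2350.
⟨p²⟩ = 0.67617.

0.676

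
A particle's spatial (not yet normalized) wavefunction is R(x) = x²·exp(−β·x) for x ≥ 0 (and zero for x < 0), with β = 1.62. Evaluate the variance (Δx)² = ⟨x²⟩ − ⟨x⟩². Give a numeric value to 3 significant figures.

Compute ⟨x⟩ and ⟨x²⟩ separately, then (Δx)² = ⟨x²⟩ − ⟨x⟩².
Every integrand reduces to terms xʲ·e^(−2βx) on [0, ∞); use ∫₀^∞ xʲ·e^(−2βx) dx = j!/(2β)^(j+1).
Normalization: ∫|R|² dx = 0.067218.
⟨x⟩ = 1.5432 and ⟨x²⟩ = 2.8578.
(Δx)² = 2.8578 − (1.5432)² = 0.47630.

0.476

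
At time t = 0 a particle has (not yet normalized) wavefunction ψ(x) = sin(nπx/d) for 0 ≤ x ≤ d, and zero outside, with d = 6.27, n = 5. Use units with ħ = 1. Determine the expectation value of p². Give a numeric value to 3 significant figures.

6.28

p² ψ = −ħ² d²ψ/dx²; ⟨p²⟩ = −ħ² ∫ ψ*·ψ'' dx / ∫|ψ|² dx.
d/dx sin(nπx/d) = (nπ/d)·cos(nπx/d) and d²/dx² sin(nπx/d) = −(nπ/d)²·sin(nπx/d); on 0 ≤ x ≤ d, ∫sin²(nπx/d) dx = d/2 and ∫sin(nπx/d)·cos(nπx/d) dx = 0.
State is unnormalized: ∫|ψ|² dx = 3.1350, and ∫ψ*·(−ħ² ψ'') dx = 19.676, so ⟨p²⟩ = 19.676 / 3.1350.
⟨p²⟩ = 6.2763.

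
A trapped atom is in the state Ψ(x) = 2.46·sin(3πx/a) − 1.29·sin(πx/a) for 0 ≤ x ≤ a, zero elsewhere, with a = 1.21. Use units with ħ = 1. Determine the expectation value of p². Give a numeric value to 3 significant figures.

p² Ψ = −ħ² d²Ψ/dx²; ⟨p²⟩ = −ħ² ∫ Ψ*·Ψ'' dx / ∫|Ψ|² dx.
d²/dx² sin(jπx/a) = −(jπ/a)²·sin(jπx/a); on 0 ≤ x ≤ a, ∫sin²(jπx/a) dx = a/2 and ∫sin(jπx/a)·sin(lπx/a) dx = 0 for j ≠ l, so only diagonal terms survive in ∫|Ψ|² and ∫Ψ·Ψ″; ∫Ψ·Ψ′ dx = [Ψ²/2] between the walls = 0.
State is unnormalized: ∫|Ψ|² dx = 4.6680, and ∫Ψ*·(−ħ² Ψ'') dx = 228.91, so ⟨p²⟩ = 228.91 / 4.6680.
⟨p²⟩ = 49.038.

49.0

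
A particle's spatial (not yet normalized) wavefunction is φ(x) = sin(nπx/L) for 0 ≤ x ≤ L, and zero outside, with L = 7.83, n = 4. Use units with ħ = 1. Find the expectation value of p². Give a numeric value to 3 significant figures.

2.58

p² φ = −ħ² d²φ/dx²; ⟨p²⟩ = −ħ² ∫ φ*·φ'' dx / ∫|φ|² dx.
d/dx sin(nπx/L) = (nπ/L)·cos(nπx/L) and d²/dx² sin(nπx/L) = −(nπ/L)²·sin(nπx/L); on 0 ≤ x ≤ L, ∫sin²(nπx/L) dx = L/2 and ∫sin(nπx/L)·cos(nπx/L) dx = 0.
State is unnormalized: ∫|φ|² dx = 3.9150, and ∫φ*·(−ħ² φ'') dx = 10.084, so ⟨p²⟩ = 10.084 / 3.9150.
⟨p²⟩ = 2.5757.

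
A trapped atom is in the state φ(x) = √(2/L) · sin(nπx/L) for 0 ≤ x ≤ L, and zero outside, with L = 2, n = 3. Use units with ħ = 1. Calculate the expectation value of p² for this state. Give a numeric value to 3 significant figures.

p² φ = −ħ² d²φ/dx²; ⟨p²⟩ = −ħ² ∫ φ*·φ'' dx.
d/dx sin(nπx/L) = (nπ/L)·cos(nπx/L) and d²/dx² sin(nπx/L) = −(nπ/L)²·sin(nπx/L); on 0 ≤ x ≤ L, ∫sin²(nπx/L) dx = L/2 and ∫sin(nπx/L)·cos(nπx/L) dx = 0.
⟨p²⟩ = 22.207.

22.2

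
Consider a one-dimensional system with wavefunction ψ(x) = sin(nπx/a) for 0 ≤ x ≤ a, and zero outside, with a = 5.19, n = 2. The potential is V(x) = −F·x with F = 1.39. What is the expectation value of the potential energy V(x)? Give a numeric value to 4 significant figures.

-3.607

⟨V⟩ = ∫ V(x)·|ψ|² dx / ∫|ψ|² dx.
With sin²θ = (1 − cos2θ)/2 on 0 ≤ x ≤ a: ∫sin²(nπx/a) dx = a/2, ∫x·sin²(nπx/a) dx = a²/4, ∫x²·sin²(nπx/a) dx = a³·(1/6 − 1/(4n²π²)); higher powers xᵏ the same way, integrating xᵏ·cos(2nπx/a) by parts.
State is unnormalized: ∫|ψ|² dx = 2.5950, and ∫ψ*·V(x)·ψ dx = -9.3603, so ⟨V⟩ = -9.3603 / 2.5950.
⟨V⟩ = -3.6071.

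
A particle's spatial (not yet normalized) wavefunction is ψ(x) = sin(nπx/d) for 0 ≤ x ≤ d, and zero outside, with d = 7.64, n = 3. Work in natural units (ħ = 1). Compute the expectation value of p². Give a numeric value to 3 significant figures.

p² ψ = −ħ² d²ψ/dx²; ⟨p²⟩ = −ħ² ∫ ψ*·ψ'' dx / ∫|ψ|² dx.
d/dx sin(nπx/d) = (nπ/d)·cos(nπx/d) and d²/dx² sin(nπx/d) = −(nπ/d)²·sin(nπx/d); on 0 ≤ x ≤ d, ∫sin²(nπx/d) dx = d/2 and ∫sin(nπx/d)·cos(nπx/d) dx = 0.
State is unnormalized: ∫|ψ|² dx = 3.8200, and ∫ψ*·(−ħ² ψ'') dx = 5.8132, so ⟨p²⟩ = 5.8132 / 3.8200.
⟨p²⟩ = 1.5218.

1.52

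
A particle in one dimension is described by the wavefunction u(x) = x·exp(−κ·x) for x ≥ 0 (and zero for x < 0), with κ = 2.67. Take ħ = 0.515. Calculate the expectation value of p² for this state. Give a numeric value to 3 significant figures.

1.89

p² u = −ħ² d²u/dx²; ⟨p²⟩ = −ħ² ∫ u*·u'' dx / ∫|u|² dx.
Differentiate x·exp(−κ·x) with the product rule; every integrand then reduces to terms xʲ·e^(−2κx) on [0, ∞), with ∫₀^∞ xʲ·e^(−2κx) dx = j!/(2κ)^(j+1).
State is unnormalized: ∫|u|² dx = 0.013134, and ∫u*·(−ħ² u'') dx = 0.024834, so ⟨p²⟩ = 0.024834 / 0.013134.
⟨p²⟩ = 1.8908.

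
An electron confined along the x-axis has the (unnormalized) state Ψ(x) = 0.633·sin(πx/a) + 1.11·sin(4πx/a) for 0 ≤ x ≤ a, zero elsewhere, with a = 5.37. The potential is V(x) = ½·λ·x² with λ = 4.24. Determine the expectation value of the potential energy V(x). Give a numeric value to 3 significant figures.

⟨V⟩ = ∫ V(x)·|Ψ|² dx / ∫|Ψ|² dx.
On 0 ≤ x ≤ a (j ≠ l): ∫sin²(jπx/a) dx = a/2, ∫sin(jπx/a)·sin(lπx/a) dx = 0; diagonal moments ∫x·sin²(jπx/a) dx = a²/4, ∫x²·sin²(jπx/a) dx = a³·(1/6 − 1/(4j²π²)); cross terms ∫x·sin(jπx/a)·sin(lπx/a) dx = 0 for j + l even and −4jla²/(π²(j² − l²)²) for j + l odd, ∫x²·sin(jπx/a)·sin(lπx/a) dx = (−1)^(j+l)·4jla³/(π²(j² − l²)²); higher powers the same way via product-to-sum and parts.
State is unnormalized: ∫|Ψ|² dx = 4.3840, and ∫Ψ*·V(x)·Ψ dx = 82.042, so ⟨V⟩ = 82.042 / 4.3840.
⟨V⟩ = 18.714.

18.7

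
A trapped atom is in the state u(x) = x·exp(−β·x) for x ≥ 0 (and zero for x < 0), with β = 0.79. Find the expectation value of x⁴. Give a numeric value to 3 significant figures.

⟨x⁴⟩ = ∫ x⁴·|u|² dx / ∫|u|² dx (integrals over the domain).
Every integrand reduces to terms xʲ·e^(−2βx) on [0, ∞); use ∫₀^∞ xʲ·e^(−2βx) dx = j!/(2β)^(j+1).
State is unnormalized: ∫|u|² dx = 0.50706, and ∫u*·x⁴·u dx = 29.291, so ⟨x⁴⟩ = 29.291 / 0.50706.
⟨x⁴⟩ = 57.766.

57.8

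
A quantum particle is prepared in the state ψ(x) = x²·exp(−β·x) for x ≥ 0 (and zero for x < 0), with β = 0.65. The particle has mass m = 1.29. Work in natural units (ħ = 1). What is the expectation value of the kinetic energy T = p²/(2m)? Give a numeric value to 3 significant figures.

T = −(ħ²/2m) d²/dx², so ⟨T⟩ = −(ħ²/2m) ∫ ψ*·ψ'' dx / ∫|ψ|² dx; with m = 1.29.
Differentiate x²·exp(−β·x) with the product rule; every integrand then reduces to terms xʲ·e^(−2βx) on [0, ∞), with ∫₀^∞ xʲ·e^(−2βx) dx = j!/(2β)^(j+1).
State is unnormalized: ∫|ψ|² dx = 6.4639, and ∫ψ*·(−ħ²/2m · ψ'') dx = 0.35284, so ⟨T⟩ = 0.35284 / 6.4639.
⟨T⟩ = 0.054587.

0.0546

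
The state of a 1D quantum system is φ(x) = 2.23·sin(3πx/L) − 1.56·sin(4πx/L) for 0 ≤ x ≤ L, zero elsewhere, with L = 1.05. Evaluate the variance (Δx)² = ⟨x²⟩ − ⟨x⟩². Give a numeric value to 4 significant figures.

Compute ⟨x⟩ and ⟨x²⟩ separately, then (Δx)² = ⟨x²⟩ − ⟨x⟩².
On 0 ≤ x ≤ L (j ≠ l): ∫sin²(jπx/L) dx = L/2, ∫sin(jπx/L)·sin(lπx/L) dx = 0; diagonal moments ∫x·sin²(jπx/L) dx = L²/4, ∫x²·sin²(jπx/L) dx = L³·(1/6 − 1/(4j²π²)); cross terms ∫x·sin(jπx/L)·sin(lπx/L) dx = 0 for j + l even and −4jlL²/(π²(j² − l²)²) for j + l odd, ∫x²·sin(jπx/L)·sin(lπx/L) dx = (−1)^(j+l)·4jlL³/(π²(j² − l²)²); higher powers the same way via product-to-sum and parts.
Normalization: ∫|φ|² dx = 3.8884.
⟨x⟩ = 0.72080 and ⟨x²⟩ = 0.56778.
(Δx)² = 0.56778 − (0.72080)² = 0.048224.

0.04822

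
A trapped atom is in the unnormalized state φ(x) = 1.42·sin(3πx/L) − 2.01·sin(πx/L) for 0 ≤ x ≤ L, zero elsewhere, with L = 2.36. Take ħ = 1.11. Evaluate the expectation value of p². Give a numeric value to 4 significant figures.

7.999

p² φ = −ħ² d²φ/dx²; ⟨p²⟩ = −ħ² ∫ φ*·φ'' dx / ∫|φ|² dx.
d²/dx² sin(jπx/L) = −(jπ/L)²·sin(jπx/L); on 0 ≤ x ≤ L, ∫sin²(jπx/L) dx = L/2 and ∫sin(jπx/L)·sin(lπx/L) dx = 0 for j ≠ l, so only diagonal terms survive in ∫|φ|² and ∫φ·φ″; ∫φ·φ′ dx = [φ²/2] between the walls = 0.
State is unnormalized: ∫|φ|² dx = 7.1467, and ∫φ*·(−ħ² φ'') dx = 57.163, so ⟨p²⟩ = 57.163 / 7.1467.
⟨p²⟩ = 7.9986.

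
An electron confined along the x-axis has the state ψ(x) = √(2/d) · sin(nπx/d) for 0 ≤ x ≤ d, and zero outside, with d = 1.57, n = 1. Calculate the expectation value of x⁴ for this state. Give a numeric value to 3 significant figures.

0.693

⟨x⁴⟩ = ∫ x⁴·|ψ|² dx (integrals over the domain).
With sin²θ = (1 − cos2θ)/2 on 0 ≤ x ≤ d: ∫sin²(nπx/d) dx = d/2, ∫x·sin²(nπx/d) dx = d²/4, ∫x²·sin²(nπx/d) dx = d³·(1/6 − 1/(4n²π²)); higher powers xᵏ the same way, integrating xᵏ·cos(2nπx/d) by parts.
⟨x⁴⟩ = 0.69311.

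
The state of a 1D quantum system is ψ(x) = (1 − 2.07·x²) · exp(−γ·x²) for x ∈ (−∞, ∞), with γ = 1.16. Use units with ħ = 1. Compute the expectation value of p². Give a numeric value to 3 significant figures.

p² ψ = −ħ² d²ψ/dx²; ⟨p²⟩ = −ħ² ∫ ψ*·ψ'' dx / ∫|ψ|² dx.
Expand each integrand as polynomial × e^(−2γx²) and use ∫x^(2j)·e^(−2γx²) dx = (2j−1)!!/(4γ)^j · √(π/(2γ)), odd powers → 0; here √(π/(2γ)) = 1.1637. Differentiate with the product rule, d/dx e^(−γx²) = −2γx·e^(−γx²).
State is unnormalized: ∫|ψ|² dx = 0.82019, and ∫ψ*·(−ħ² ψ'') dx = 4.4348, so ⟨p²⟩ = 4.4348 / 0.82019.
⟨p²⟩ = 5.4071.

5.41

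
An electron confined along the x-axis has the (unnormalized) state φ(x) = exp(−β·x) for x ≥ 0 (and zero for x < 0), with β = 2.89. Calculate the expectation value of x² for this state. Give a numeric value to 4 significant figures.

0.05987

⟨x²⟩ = ∫ x²·|φ|² dx / ∫|φ|² dx (integrals over the domain).
Every integrand reduces to terms xʲ·e^(−2βx) on [0, ∞); use ∫₀^∞ xʲ·e^(−2βx) dx = j!/(2β)^(j+1).
State is unnormalized: ∫|φ|² dx = 0.17301, and ∫φ*·x²·φ dx = 0.010357, so ⟨x²⟩ = 0.010357 / 0.17301.
⟨x²⟩ = 0.059865.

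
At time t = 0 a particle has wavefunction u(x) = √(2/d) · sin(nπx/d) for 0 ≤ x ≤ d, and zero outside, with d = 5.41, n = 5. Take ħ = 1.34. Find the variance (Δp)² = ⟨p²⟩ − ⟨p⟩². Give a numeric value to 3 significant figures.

Compute ⟨p⟩ and ⟨p²⟩ separately; (Δp)² = ⟨p²⟩ − ⟨p⟩².
d/dx sin(nπx/d) = (nπ/d)·cos(nπx/d) and d²/dx² sin(nπx/d) = −(nπ/d)²·sin(nπx/d); on 0 ≤ x ≤ d, ∫sin²(nπx/d) dx = d/2 and ∫sin(nπx/d)·cos(nπx/d) dx = 0.
⟨p⟩ = 0.0000 and ⟨p²⟩ = 15.138.
(Δp)² = 15.138 − (0.0000)² = 15.138.

15.1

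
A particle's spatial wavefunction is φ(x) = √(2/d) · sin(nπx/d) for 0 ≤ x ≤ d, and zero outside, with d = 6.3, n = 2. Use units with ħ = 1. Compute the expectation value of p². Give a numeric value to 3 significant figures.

p² φ = −ħ² d²φ/dx²; ⟨p²⟩ = −ħ² ∫ φ*·φ'' dx.
d/dx sin(nπx/d) = (nπ/d)·cos(nπx/d) and d²/dx² sin(nπx/d) = −(nπ/d)²·sin(nπx/d); on 0 ≤ x ≤ d, ∫sin²(nπx/d) dx = d/2 and ∫sin(nπx/d)·cos(nπx/d) dx = 0.
⟨p²⟩ = 0.99467.

0.995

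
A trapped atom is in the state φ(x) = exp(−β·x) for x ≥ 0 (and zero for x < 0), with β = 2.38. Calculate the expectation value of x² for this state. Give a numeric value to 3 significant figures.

⟨x²⟩ = ∫ x²·|φ|² dx / ∫|φ|² dx (integrals over the domain).
Every integrand reduces to terms xʲ·e^(−2βx) on [0, ∞); use ∫₀^∞ xʲ·e^(−2βx) dx = j!/(2β)^(j+1).
State is unnormalized: ∫|φ|² dx = 0.21008, and ∫φ*·x²·φ dx = 0.018544, so ⟨x²⟩ = 0.018544 / 0.21008.
⟨x²⟩ = 0.088271.

0.0883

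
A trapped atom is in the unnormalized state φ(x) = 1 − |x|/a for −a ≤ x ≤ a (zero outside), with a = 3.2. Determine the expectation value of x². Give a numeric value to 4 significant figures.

⟨x²⟩ = ∫ x²·|φ|² dx / ∫|φ|² dx (integrals over the domain).
φ is even, so ∫ over [−a, a] = 2∫₀ᵃ with φ = 1 − x/a there: ∫₀ᵃ (1 − x/a)² dx = a/3, ∫₀ᵃ x²(1 − x/a)² dx = a³/30, ∫₀ᵃ x⁴(1 − x/a)² dx = a⁵/105.
State is unnormalized: ∫|φ|² dx = 2.1333, and ∫φ*·x²·φ dx = 2.1845, so ⟨x²⟩ = 2.1845 / 2.1333.
⟨x²⟩ = 1.0240.

1.024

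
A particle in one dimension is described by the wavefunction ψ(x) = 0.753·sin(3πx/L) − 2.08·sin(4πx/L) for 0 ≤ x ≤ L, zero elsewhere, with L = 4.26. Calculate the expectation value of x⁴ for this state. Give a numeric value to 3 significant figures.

95.4

⟨x⁴⟩ = ∫ x⁴·|ψ|² dx / ∫|ψ|² dx (integrals over the domain).
On 0 ≤ x ≤ L (j ≠ l): ∫sin²(jπx/L) dx = L/2, ∫sin(jπx/L)·sin(lπx/L) dx = 0; diagonal moments ∫x·sin²(jπx/L) dx = L²/4, ∫x²·sin²(jπx/L) dx = L³·(1/6 − 1/(4j²π²)); cross terms ∫x·sin(jπx/L)·sin(lπx/L) dx = 0 for j + l even and −4jlL²/(π²(j² − l²)²) for j + l odd, ∫x²·sin(jπx/L)·sin(lπx/L) dx = (−1)^(j+l)·4jlL³/(π²(j² − l²)²); higher powers the same way via product-to-sum and parts.
State is unnormalized: ∫|ψ|² dx = 10.423, and ∫ψ*·x⁴·ψ dx = 994.31, so ⟨x⁴⟩ = 994.31 / 10.423.
⟨x⁴⟩ = 95.396.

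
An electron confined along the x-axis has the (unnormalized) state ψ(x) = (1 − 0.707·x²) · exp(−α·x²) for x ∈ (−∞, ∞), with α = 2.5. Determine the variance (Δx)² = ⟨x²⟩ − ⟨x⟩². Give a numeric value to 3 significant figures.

0.0745

Compute ⟨x⟩ and ⟨x²⟩ separately, then (Δx)² = ⟨x²⟩ − ⟨x⟩².
Expand each integrand as polynomial × e^(−2αx²) and use ∫x^(2j)·e^(−2αx²) dx = (2j−1)!!/(4α)^j · √(π/(2α)), odd powers → 0; here √(π/(2α)) = 0.79267.
Normalization: ∫|ψ|² dx = 0.69247.
⟨x⟩ = 0.0000 and ⟨x²⟩ = 0.074494.
(Δx)² = 0.074494 − (0.0000)² = 0.074494.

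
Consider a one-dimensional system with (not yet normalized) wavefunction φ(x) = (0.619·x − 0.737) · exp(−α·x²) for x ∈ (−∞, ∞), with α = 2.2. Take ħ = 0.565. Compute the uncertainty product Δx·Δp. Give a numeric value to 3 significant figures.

0.283

Δx = √(⟨x²⟩−⟨x⟩²), Δp = √(⟨p²⟩−⟨p⟩²).
Expand each integrand as polynomial × e^(−2αx²) and use ∫x^(2j)·e^(−2αx²) dx = (2j−1)!!/(4α)^j · √(π/(2α)), odd powers → 0; here √(π/(2α)) = 0.84498. Differentiate with the product rule, d/dx e^(−αx²) = −2αx·e^(−αx²).
Normalization: ∫|φ|² dx = 0.49576.
⟨x⟩ = -0.17672, ⟨x²⟩ = 0.13050 ⇒ Δx = 0.31508.
⟨p⟩ = 0.0000, ⟨p²⟩ = 0.80653 ⇒ Δp = 0.89807.
Δx·Δp = 0.28296.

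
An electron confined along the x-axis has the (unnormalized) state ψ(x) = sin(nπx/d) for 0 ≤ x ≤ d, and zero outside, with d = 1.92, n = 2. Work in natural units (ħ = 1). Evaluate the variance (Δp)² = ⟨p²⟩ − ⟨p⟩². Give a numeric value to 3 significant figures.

Compute ⟨p⟩ and ⟨p²⟩ separately; (Δp)² = ⟨p²⟩ − ⟨p⟩².
d/dx sin(nπx/d) = (nπ/d)·cos(nπx/d) and d²/dx² sin(nπx/d) = −(nπ/d)²·sin(nπx/d); on 0 ≤ x ≤ d, ∫sin²(nπx/d) dx = d/2 and ∫sin(nπx/d)·cos(nπx/d) dx = 0.
Normalization: ∫|ψ|² dx = 0.96000.
⟨p⟩ = 0.0000 and ⟨p²⟩ = 10.709.
(Δp)² = 10.709 − (0.0000)² = 10.709.

10.7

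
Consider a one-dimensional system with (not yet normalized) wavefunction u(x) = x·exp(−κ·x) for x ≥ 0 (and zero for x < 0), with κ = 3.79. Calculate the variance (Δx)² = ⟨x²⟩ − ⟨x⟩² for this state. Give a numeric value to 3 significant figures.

Compute ⟨x⟩ and ⟨x²⟩ separately, then (Δx)² = ⟨x²⟩ − ⟨x⟩².
Every integrand reduces to terms xʲ·e^(−2κx) on [0, ∞); use ∫₀^∞ xʲ·e^(−2κx) dx = j!/(2κ)^(j+1).
Normalization: ∫|u|² dx = 0.0045922.
⟨x⟩ = 0.39578 and ⟨x²⟩ = 0.20885.
(Δx)² = 0.20885 − (0.39578)² = 0.052214.

0.0522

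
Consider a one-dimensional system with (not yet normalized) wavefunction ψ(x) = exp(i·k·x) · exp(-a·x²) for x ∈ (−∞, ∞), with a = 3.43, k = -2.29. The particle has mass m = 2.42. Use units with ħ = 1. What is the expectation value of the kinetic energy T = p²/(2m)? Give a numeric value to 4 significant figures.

1.792

T = −(ħ²/2m) d²/dx², so ⟨T⟩ = −(ħ²/2m) ∫ ψ*·ψ'' dx / ∫|ψ|² dx; with m = 2.42.
Gaussian moments: ∫x^(2j)·e^(−2ax²) dx = (2j−1)!!/(4a)^j · √(π/(2a)), odd powers integrate to 0; here √(π/(2a)) = 0.67673. Derivatives: ψ′ = (ik − 2ax)·ψ, ψ″ = ((ik − 2ax)² − 2a)·ψ; the odd-in-x pieces drop out.
State is unnormalized: ∫|ψ|² dx = 0.67673, and ∫ψ*·(−ħ²/2m · ψ'') dx = 1.2128, so ⟨T⟩ = 1.2128 / 0.67673.
⟨T⟩ = 1.7922.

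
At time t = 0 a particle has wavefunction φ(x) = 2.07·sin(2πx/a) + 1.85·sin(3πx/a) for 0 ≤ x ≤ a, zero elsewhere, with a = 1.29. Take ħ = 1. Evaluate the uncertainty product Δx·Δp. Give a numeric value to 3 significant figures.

1.50

Δx = √(⟨x²⟩−⟨x⟩²), Δp = √(⟨p²⟩−⟨p⟩²).
On 0 ≤ x ≤ a (j ≠ l): ∫sin²(jπx/a) dx = a/2, ∫sin(jπx/a)·sin(lπx/a) dx = 0; diagonal moments ∫x·sin²(jπx/a) dx = a²/4, ∫x²·sin²(jπx/a) dx = a³·(1/6 − 1/(4j²π²)); cross terms ∫x·sin(jπx/a)·sin(lπx/a) dx = 0 for j + l even and −4jla²/(π²(j² − l²)²) for j + l odd, ∫x²·sin(jπx/a)·sin(lπx/a) dx = (−1)^(j+l)·4jla³/(π²(j² − l²)²); higher powers the same way via product-to-sum and parts. d²/dx² sin(jπx/a) = −(jπ/a)²·sin(jπx/a); on 0 ≤ x ≤ a, ∫sin²(jπx/a) dx = a/2 and ∫sin(jπx/a)·sin(lπx/a) dx = 0 for j ≠ l, so only diagonal terms survive in ∫|φ|² and ∫φ·φ″; ∫φ·φ′ dx = [φ²/2] between the walls = 0.
Normalization: ∫|φ|² dx = 4.9713.
⟨x⟩ = 0.39562, ⟨x²⟩ = 0.21713 ⇒ Δx = 0.24619.
⟨p⟩ = 0.0000, ⟨p²⟩ = 36.892 ⇒ Δp = 6.0739.
Δx·Δp = 1.4953.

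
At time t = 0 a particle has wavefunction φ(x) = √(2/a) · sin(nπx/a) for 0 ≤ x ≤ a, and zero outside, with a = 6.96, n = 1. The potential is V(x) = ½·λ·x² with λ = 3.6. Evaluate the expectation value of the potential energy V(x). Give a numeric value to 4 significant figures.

24.65

⟨V⟩ = ∫ V(x)·|φ|² dx.
With sin²θ = (1 − cos2θ)/2 on 0 ≤ x ≤ a: ∫sin²(nπx/a) dx = a/2, ∫x·sin²(nπx/a) dx = a²/4, ∫x²·sin²(nπx/a) dx = a³·(1/6 − 1/(4n²π²)); higher powers xᵏ the same way, integrating xᵏ·cos(2nπx/a) by parts.
⟨V⟩ = 24.648.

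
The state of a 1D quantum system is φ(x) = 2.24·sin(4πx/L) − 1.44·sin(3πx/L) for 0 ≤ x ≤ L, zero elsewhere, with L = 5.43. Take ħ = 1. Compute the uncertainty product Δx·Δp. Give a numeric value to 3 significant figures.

Δx = √(⟨x²⟩−⟨x⟩²), Δp = √(⟨p²⟩−⟨p⟩²).
On 0 ≤ x ≤ L (j ≠ l): ∫sin²(jπx/L) dx = L/2, ∫sin(jπx/L)·sin(lπx/L) dx = 0; diagonal moments ∫x·sin²(jπx/L) dx = L²/4, ∫x²·sin²(jπx/L) dx = L³·(1/6 − 1/(4j²π²)); cross terms ∫x·sin(jπx/L)·sin(lπx/L) dx = 0 for j + l even and −4jlL²/(π²(j² − l²)²) for j + l odd, ∫x²·sin(jπx/L)·sin(lπx/L) dx = (−1)^(j+l)·4jlL³/(π²(j² − l²)²); higher powers the same way via product-to-sum and parts. d²/dx² sin(jπx/L) = −(jπ/L)²·sin(jπx/L); on 0 ≤ x ≤ L, ∫sin²(jπx/L) dx = L/2 and ∫sin(jπx/L)·sin(lπx/L) dx = 0 for j ≠ l, so only diagonal terms survive in ∫|φ|² and ∫φ·φ″; ∫φ·φ′ dx = [φ²/2] between the walls = 0.
Normalization: ∫|φ|² dx = 19.253.
⟨x⟩ = 3.6956, ⟨x²⟩ = 15.038 ⇒ Δx = 1.1751.
⟨p⟩ = 0.0000, ⟨p²⟩ = 4.6706 ⇒ Δp = 2.1611.
Δx·Δp = 2.5396.

2.54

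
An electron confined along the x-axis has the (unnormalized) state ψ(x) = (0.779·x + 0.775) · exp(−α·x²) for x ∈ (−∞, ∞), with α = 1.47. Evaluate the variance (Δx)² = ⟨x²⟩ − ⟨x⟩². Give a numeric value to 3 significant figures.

0.135

Compute ⟨x⟩ and ⟨x²⟩ separately, then (Δx)² = ⟨x²⟩ − ⟨x⟩².
Expand each integrand as polynomial × e^(−2αx²) and use ∫x^(2j)·e^(−2αx²) dx = (2j−1)!!/(4α)^j · √(π/(2α)), odd powers → 0; here √(π/(2α)) = 1.0337.
Normalization: ∫|ψ|² dx = 0.72756.
⟨x⟩ = 0.29176 and ⟨x²⟩ = 0.21994.
(Δx)² = 0.21994 − (0.29176)² = 0.13482.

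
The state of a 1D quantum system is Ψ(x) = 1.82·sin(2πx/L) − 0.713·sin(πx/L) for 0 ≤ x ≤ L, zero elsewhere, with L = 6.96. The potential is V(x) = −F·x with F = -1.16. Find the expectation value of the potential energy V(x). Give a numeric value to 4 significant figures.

⟨V⟩ = ∫ V(x)·|Ψ|² dx / ∫|Ψ|² dx.
On 0 ≤ x ≤ L (j ≠ l): ∫sin²(jπx/L) dx = L/2, ∫sin(jπx/L)·sin(lπx/L) dx = 0; diagonal moments ∫x·sin²(jπx/L) dx = L²/4, ∫x²·sin²(jπx/L) dx = L³·(1/6 − 1/(4j²π²)); cross terms ∫x·sin(jπx/L)·sin(lπx/L) dx = 0 for j + l even and −4jlL²/(π²(j² − l²)²) for j + l odd, ∫x²·sin(jπx/L)·sin(lπx/L) dx = (−1)^(j+l)·4jlL³/(π²(j² − l²)²); higher powers the same way via product-to-sum and parts.
State is unnormalized: ∫|Ψ|² dx = 13.296, and ∫Ψ*·V(x)·Ψ dx = 66.809, so ⟨V⟩ = 66.809 / 13.296.
⟨V⟩ = 5.0246.

5.025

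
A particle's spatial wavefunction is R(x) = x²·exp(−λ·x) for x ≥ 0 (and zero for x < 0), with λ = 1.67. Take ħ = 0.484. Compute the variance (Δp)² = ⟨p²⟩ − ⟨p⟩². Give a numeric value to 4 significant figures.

0.2178

Compute ⟨p⟩ and ⟨p²⟩ separately; (Δp)² = ⟨p²⟩ − ⟨p⟩².
Differentiate x²·exp(−λ·x) with the product rule; every integrand then reduces to terms xʲ·e^(−2λx) on [0, ∞), with ∫₀^∞ xʲ·e^(−2λx) dx = j!/(2λ)^(j+1).
Normalization: ∫|R|² dx = 0.057740.
⟨p⟩ = 0.0000 and ⟨p²⟩ = 0.21777.
(Δp)² = 0.21777 − (0.0000)² = 0.21777.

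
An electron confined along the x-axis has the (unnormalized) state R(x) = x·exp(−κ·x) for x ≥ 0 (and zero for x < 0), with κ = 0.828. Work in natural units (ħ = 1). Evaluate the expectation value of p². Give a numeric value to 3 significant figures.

p² R = −ħ² d²R/dx²; ⟨p²⟩ = −ħ² ∫ R*·R'' dx / ∫|R|² dx.
Differentiate x·exp(−κ·x) with the product rule; every integrand then reduces to terms xʲ·e^(−2κx) on [0, ∞), with ∫₀^∞ xʲ·e^(−2κx) dx = j!/(2κ)^(j+1).
State is unnormalized: ∫|R|² dx = 0.44040, and ∫R*·(−ħ² R'') dx = 0.30193, so ⟨p²⟩ = 0.30193 / 0.44040.
⟨p²⟩ = 0.68558.

0.686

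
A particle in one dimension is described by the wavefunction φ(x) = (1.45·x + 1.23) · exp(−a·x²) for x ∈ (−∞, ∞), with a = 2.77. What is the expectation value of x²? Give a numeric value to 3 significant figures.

0.110

⟨x²⟩ = ∫ x²·|φ|² dx / ∫|φ|² dx (integrals over the domain).
Expand each integrand as polynomial × e^(−2ax²) and use ∫x^(2j)·e^(−2ax²) dx = (2j−1)!!/(4a)^j · √(π/(2a)), odd powers → 0; here √(π/(2a)) = 0.75304.
State is unnormalized: ∫|φ|² dx = 1.2822, and ∫φ*·x²·φ dx = 0.14151, so ⟨x²⟩ = 0.14151 / 1.2822.
⟨x²⟩ = 0.11037.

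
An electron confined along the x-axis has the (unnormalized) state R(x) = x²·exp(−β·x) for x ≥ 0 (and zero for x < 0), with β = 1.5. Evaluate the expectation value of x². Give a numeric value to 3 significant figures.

⟨x²⟩ = ∫ x²·|R|² dx / ∫|R|² dx (integrals over the domain).
Every integrand reduces to terms xʲ·e^(−2βx) on [0, ∞); use ∫₀^∞ xʲ·e^(−2βx) dx = j!/(2β)^(j+1).
State is unnormalized: ∫|R|² dx = 0.098765, and ∫R*·x²·R dx = 0.32922, so ⟨x²⟩ = 0.32922 / 0.098765.
⟨x²⟩ = 3.3333.

3.33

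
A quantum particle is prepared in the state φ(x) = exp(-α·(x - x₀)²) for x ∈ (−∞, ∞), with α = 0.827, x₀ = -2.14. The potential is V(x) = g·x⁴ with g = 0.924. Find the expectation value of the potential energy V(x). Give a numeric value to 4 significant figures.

27.31

⟨V⟩ = ∫ V(x)·|φ|² dx / ∫|φ|² dx.
Gaussian moments (u = x − x₀): ∫u^(2j)·e^(−2αu²) du = (2j−1)!!/(4α)^j · √(π/(2α)), odd powers integrate to 0; here √(π/(2α)) = 1.3782.
State is unnormalized: ∫|φ|² dx = 1.3782, and ∫φ*·V(x)·φ dx = 37.634, so ⟨V⟩ = 37.634 / 1.3782.
⟨V⟩ = 27.307.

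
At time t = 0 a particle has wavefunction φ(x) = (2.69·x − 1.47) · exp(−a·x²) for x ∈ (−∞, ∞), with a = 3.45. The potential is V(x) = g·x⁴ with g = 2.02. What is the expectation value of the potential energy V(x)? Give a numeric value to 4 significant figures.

⟨V⟩ = ∫ V(x)·|φ|² dx / ∫|φ|² dx.
Expand each integrand as polynomial × e^(−2ax²) and use ∫x^(2j)·e^(−2ax²) dx = (2j−1)!!/(4a)^j · √(π/(2a)), odd powers → 0; here √(π/(2a)) = 0.67476.
State is unnormalized: ∫|φ|² dx = 1.8119, and ∫φ*·V(x)·φ dx = 0.10269, so ⟨V⟩ = 0.10269 / 1.8119.
⟨V⟩ = 0.056676.

0.05668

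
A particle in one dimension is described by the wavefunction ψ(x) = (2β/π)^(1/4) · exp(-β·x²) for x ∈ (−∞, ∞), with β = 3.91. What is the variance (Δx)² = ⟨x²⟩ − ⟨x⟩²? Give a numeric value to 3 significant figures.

0.0639

Compute ⟨x⟩ and ⟨x²⟩ separately, then (Δx)² = ⟨x²⟩ − ⟨x⟩².
Gaussian moments: ∫x^(2j)·e^(−2βx²) dx = (2j−1)!!/(4β)^j · √(π/(2β)), odd powers integrate to 0; here √(π/(2β)) = 0.63383.
⟨x⟩ = 0.0000 and ⟨x²⟩ = 0.063939.
(Δx)² = 0.063939 − (0.0000)² = 0.063939.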